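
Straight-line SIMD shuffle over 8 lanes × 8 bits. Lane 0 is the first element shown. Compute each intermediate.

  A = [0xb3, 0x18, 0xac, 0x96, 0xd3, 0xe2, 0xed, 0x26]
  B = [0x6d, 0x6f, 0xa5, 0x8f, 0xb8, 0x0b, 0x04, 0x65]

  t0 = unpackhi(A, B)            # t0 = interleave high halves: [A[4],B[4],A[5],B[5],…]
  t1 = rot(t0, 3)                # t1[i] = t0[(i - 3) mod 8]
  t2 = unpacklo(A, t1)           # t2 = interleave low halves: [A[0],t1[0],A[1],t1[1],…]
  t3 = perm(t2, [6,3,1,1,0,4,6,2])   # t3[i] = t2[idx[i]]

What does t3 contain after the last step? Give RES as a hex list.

  t0: d3 b8 e2 0b ed 04 26 65
  t1: 04 26 65 d3 b8 e2 0b ed
  t2: b3 04 18 26 ac 65 96 d3
  t3: 96 26 04 04 b3 ac 96 18

RES = [ 0x96  0x26  0x04  0x04  0xb3  0xac  0x96  0x18 ]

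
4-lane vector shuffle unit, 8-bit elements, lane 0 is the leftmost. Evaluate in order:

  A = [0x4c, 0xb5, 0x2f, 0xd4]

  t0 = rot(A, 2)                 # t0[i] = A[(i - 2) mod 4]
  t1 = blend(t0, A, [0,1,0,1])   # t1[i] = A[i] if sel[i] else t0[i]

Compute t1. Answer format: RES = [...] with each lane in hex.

RES = [ 0x2f  0xb5  0x4c  0xd4 ]

  t0: 2f d4 4c b5
  t1: 2f b5 4c d4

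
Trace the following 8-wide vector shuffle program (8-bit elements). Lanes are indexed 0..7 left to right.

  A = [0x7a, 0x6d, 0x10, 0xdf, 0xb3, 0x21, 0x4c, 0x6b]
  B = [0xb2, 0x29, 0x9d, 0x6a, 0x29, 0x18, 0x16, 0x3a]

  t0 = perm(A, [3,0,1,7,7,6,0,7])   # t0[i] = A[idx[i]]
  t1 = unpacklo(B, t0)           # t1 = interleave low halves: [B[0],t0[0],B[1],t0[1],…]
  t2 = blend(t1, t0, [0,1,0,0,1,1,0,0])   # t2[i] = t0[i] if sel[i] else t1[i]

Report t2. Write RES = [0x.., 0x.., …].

  t0: df 7a 6d 6b 6b 4c 7a 6b
  t1: b2 df 29 7a 9d 6d 6a 6b
  t2: b2 7a 29 7a 6b 4c 6a 6b

RES = [ 0xb2  0x7a  0x29  0x7a  0x6b  0x4c  0x6a  0x6b ]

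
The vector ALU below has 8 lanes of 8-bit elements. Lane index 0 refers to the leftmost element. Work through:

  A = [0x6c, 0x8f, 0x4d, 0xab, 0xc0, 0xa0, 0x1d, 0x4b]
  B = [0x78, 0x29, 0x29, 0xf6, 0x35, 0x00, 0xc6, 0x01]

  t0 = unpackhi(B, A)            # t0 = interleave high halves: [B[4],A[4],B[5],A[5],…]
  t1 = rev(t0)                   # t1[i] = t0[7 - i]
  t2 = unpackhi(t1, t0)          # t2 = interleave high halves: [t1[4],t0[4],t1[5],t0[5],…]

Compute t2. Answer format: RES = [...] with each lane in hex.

t0 = [0x35, 0xc0, 0x00, 0xa0, 0xc6, 0x1d, 0x01, 0x4b]
t1 = [0x4b, 0x01, 0x1d, 0xc6, 0xa0, 0x00, 0xc0, 0x35]
t2 = [0xa0, 0xc6, 0x00, 0x1d, 0xc0, 0x01, 0x35, 0x4b]

RES = [ 0xa0  0xc6  0x00  0x1d  0xc0  0x01  0x35  0x4b ]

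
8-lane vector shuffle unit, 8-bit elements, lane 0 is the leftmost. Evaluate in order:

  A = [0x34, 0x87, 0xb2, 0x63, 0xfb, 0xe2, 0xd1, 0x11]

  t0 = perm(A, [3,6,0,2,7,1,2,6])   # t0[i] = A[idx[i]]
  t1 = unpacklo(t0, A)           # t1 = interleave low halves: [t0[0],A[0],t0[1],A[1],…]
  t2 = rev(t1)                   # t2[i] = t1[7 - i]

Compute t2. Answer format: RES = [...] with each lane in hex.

t0 = [0x63, 0xd1, 0x34, 0xb2, 0x11, 0x87, 0xb2, 0xd1]
t1 = [0x63, 0x34, 0xd1, 0x87, 0x34, 0xb2, 0xb2, 0x63]
t2 = [0x63, 0xb2, 0xb2, 0x34, 0x87, 0xd1, 0x34, 0x63]

RES = [0x63, 0xb2, 0xb2, 0x34, 0x87, 0xd1, 0x34, 0x63]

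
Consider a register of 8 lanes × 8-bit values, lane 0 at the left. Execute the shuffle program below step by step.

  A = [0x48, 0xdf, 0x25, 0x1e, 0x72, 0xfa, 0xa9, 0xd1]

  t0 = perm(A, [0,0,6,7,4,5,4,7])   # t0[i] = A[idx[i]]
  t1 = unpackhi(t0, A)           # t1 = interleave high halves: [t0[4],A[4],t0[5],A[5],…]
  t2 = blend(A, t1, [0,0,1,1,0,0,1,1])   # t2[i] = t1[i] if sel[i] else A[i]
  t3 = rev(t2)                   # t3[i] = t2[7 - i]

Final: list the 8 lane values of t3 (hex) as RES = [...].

t0 = [0x48, 0x48, 0xa9, 0xd1, 0x72, 0xfa, 0x72, 0xd1]
t1 = [0x72, 0x72, 0xfa, 0xfa, 0x72, 0xa9, 0xd1, 0xd1]
t2 = [0x48, 0xdf, 0xfa, 0xfa, 0x72, 0xfa, 0xd1, 0xd1]
t3 = [0xd1, 0xd1, 0xfa, 0x72, 0xfa, 0xfa, 0xdf, 0x48]

RES = [0xd1, 0xd1, 0xfa, 0x72, 0xfa, 0xfa, 0xdf, 0x48]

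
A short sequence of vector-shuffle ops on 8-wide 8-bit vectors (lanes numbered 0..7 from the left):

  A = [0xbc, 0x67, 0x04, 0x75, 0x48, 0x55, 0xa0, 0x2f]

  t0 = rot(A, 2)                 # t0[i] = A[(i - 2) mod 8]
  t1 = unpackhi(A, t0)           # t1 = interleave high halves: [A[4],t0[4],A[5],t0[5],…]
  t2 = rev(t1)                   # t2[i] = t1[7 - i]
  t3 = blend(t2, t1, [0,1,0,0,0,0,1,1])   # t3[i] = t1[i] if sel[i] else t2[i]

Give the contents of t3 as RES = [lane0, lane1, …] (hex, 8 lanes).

RES = [0x55, 0x04, 0x48, 0xa0, 0x75, 0x55, 0x2f, 0x55]

→ t0 |a0|2f|bc|67|04|75|48|55|
→ t1 |48|04|55|75|a0|48|2f|55|
→ t2 |55|2f|48|a0|75|55|04|48|
→ t3 |55|04|48|a0|75|55|2f|55|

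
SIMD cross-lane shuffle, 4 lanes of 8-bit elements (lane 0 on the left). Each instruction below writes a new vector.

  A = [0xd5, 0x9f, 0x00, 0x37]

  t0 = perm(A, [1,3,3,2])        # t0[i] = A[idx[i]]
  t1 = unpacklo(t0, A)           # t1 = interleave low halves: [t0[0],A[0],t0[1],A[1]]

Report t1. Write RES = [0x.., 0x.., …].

→ t0 |9f|37|37|00|
→ t1 |9f|d5|37|9f|

RES = [ 0x9f  0xd5  0x37  0x9f ]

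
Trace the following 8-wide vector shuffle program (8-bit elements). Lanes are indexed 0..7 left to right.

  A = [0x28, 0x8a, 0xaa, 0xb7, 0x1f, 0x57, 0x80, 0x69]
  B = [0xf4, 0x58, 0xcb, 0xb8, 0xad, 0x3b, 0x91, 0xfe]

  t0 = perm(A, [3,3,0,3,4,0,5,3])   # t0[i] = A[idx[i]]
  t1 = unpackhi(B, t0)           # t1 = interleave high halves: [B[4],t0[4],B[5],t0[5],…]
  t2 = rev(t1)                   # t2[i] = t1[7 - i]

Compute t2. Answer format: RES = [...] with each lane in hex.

RES = [ 0xb7  0xfe  0x57  0x91  0x28  0x3b  0x1f  0xad ]

→ t0 |b7|b7|28|b7|1f|28|57|b7|
→ t1 |ad|1f|3b|28|91|57|fe|b7|
→ t2 |b7|fe|57|91|28|3b|1f|ad|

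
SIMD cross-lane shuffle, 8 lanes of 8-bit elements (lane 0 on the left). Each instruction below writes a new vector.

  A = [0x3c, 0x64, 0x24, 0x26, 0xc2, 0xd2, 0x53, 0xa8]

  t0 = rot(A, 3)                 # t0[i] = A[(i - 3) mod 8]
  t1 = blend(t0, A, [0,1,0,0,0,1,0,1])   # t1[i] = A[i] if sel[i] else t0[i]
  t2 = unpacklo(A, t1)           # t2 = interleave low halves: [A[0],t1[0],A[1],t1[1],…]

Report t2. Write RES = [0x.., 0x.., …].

→ t0 |d2|53|a8|3c|64|24|26|c2|
→ t1 |d2|64|a8|3c|64|d2|26|a8|
→ t2 |3c|d2|64|64|24|a8|26|3c|

RES = [ 0x3c  0xd2  0x64  0x64  0x24  0xa8  0x26  0x3c ]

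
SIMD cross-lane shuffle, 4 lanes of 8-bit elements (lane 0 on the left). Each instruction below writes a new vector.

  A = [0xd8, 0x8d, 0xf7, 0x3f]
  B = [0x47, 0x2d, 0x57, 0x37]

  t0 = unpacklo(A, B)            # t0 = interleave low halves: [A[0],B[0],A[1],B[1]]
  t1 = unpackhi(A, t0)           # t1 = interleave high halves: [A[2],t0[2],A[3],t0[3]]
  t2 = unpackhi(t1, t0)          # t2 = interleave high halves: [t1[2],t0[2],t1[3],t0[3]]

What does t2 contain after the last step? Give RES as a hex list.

RES = [ 0x3f  0x8d  0x2d  0x2d ]

t0 = [0xd8, 0x47, 0x8d, 0x2d]
t1 = [0xf7, 0x8d, 0x3f, 0x2d]
t2 = [0x3f, 0x8d, 0x2d, 0x2d]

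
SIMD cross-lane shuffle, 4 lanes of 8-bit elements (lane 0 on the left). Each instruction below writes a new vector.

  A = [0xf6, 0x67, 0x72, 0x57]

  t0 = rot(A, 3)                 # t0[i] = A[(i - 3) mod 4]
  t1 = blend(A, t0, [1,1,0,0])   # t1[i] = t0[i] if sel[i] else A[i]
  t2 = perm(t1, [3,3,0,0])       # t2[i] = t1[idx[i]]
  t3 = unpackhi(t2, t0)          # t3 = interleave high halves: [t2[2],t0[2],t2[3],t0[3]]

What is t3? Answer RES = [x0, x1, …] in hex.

RES = [ 0x67  0x57  0x67  0xf6 ]

t0 = [0x67, 0x72, 0x57, 0xf6]
t1 = [0x67, 0x72, 0x72, 0x57]
t2 = [0x57, 0x57, 0x67, 0x67]
t3 = [0x67, 0x57, 0x67, 0xf6]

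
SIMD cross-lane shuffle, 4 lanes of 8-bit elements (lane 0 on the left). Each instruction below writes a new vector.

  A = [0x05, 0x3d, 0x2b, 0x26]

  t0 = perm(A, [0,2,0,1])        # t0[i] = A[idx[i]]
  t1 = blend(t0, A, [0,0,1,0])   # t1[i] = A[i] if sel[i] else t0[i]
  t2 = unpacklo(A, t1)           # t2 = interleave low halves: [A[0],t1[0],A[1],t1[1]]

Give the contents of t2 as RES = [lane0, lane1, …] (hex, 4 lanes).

RES = [0x05, 0x05, 0x3d, 0x2b]

→ t0 |05|2b|05|3d|
→ t1 |05|2b|2b|3d|
→ t2 |05|05|3d|2b|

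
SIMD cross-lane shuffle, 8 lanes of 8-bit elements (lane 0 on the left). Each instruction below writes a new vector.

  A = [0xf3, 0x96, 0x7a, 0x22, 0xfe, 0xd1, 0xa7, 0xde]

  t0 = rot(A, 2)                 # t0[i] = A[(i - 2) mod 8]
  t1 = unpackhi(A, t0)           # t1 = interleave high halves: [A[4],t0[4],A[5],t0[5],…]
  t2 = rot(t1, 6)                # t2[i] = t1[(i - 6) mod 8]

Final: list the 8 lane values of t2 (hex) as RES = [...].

→ t0 |a7|de|f3|96|7a|22|fe|d1|
→ t1 |fe|7a|d1|22|a7|fe|de|d1|
→ t2 |d1|22|a7|fe|de|d1|fe|7a|

RES = [0xd1, 0x22, 0xa7, 0xfe, 0xde, 0xd1, 0xfe, 0x7a]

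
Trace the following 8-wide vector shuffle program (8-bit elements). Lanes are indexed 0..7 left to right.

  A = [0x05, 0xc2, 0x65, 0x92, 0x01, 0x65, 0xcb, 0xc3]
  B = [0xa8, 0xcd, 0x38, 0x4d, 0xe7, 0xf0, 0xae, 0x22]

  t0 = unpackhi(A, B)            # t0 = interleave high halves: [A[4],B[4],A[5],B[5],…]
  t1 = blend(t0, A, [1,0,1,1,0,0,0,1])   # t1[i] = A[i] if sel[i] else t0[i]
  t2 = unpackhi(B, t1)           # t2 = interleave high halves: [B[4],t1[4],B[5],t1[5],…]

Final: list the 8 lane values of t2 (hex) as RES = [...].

→ t0 |01|e7|65|f0|cb|ae|c3|22|
→ t1 |05|e7|65|92|cb|ae|c3|c3|
→ t2 |e7|cb|f0|ae|ae|c3|22|c3|

RES = [0xe7, 0xcb, 0xf0, 0xae, 0xae, 0xc3, 0x22, 0xc3]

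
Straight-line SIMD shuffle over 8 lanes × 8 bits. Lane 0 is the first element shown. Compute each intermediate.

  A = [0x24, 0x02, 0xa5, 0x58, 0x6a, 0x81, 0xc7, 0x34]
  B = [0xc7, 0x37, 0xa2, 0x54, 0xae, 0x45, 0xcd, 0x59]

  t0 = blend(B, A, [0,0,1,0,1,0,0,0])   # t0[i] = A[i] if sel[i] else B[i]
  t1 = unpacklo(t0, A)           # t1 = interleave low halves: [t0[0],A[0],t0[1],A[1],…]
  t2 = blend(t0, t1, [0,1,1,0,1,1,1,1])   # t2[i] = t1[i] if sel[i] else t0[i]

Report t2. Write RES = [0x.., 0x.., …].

→ t0 |c7|37|a5|54|6a|45|cd|59|
→ t1 |c7|24|37|02|a5|a5|54|58|
→ t2 |c7|24|37|54|a5|a5|54|58|

RES = [0xc7, 0x24, 0x37, 0x54, 0xa5, 0xa5, 0x54, 0x58]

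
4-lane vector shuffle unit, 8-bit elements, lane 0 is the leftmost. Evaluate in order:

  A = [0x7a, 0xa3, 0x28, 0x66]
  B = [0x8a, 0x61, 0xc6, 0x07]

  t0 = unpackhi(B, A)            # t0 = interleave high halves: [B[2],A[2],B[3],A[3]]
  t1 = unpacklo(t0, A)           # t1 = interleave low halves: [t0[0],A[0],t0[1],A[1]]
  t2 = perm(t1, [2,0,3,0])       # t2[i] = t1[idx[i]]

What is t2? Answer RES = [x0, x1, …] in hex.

RES = [ 0x28  0xc6  0xa3  0xc6 ]

→ t0 |c6|28|07|66|
→ t1 |c6|7a|28|a3|
→ t2 |28|c6|a3|c6|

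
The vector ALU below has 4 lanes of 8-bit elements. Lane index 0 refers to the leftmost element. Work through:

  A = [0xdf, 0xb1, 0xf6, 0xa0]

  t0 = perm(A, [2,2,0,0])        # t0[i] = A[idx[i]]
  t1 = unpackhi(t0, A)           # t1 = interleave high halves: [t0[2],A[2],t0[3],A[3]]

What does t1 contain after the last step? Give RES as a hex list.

→ t0 |f6|f6|df|df|
→ t1 |df|f6|df|a0|

RES = [ 0xdf  0xf6  0xdf  0xa0 ]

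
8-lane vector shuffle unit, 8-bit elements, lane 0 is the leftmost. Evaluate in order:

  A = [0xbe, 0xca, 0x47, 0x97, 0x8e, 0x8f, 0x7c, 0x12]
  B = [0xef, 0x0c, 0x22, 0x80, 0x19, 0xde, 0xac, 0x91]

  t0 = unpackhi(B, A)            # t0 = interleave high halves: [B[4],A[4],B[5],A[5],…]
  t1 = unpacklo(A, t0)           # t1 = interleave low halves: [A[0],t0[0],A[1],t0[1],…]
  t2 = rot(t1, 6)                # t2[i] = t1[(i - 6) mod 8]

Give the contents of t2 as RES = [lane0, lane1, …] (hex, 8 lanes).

RES = [0xca, 0x8e, 0x47, 0xde, 0x97, 0x8f, 0xbe, 0x19]

  t0: 19 8e de 8f ac 7c 91 12
  t1: be 19 ca 8e 47 de 97 8f
  t2: ca 8e 47 de 97 8f be 19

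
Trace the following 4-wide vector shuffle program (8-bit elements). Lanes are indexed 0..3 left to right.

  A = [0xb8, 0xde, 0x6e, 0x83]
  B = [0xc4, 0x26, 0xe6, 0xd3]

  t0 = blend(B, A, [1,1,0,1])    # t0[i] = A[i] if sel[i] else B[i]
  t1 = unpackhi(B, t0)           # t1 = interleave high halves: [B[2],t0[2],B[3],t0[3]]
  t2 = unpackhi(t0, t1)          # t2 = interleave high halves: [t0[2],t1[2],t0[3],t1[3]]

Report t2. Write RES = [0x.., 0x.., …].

→ t0 |b8|de|e6|83|
→ t1 |e6|e6|d3|83|
→ t2 |e6|d3|83|83|

RES = [ 0xe6  0xd3  0x83  0x83 ]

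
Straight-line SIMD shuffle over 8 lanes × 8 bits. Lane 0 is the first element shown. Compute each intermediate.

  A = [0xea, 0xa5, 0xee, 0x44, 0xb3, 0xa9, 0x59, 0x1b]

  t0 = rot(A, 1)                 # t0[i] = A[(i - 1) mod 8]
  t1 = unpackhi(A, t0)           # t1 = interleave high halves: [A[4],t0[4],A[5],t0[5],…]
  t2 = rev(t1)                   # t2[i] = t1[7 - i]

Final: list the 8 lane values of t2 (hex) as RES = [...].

RES = [0x59, 0x1b, 0xa9, 0x59, 0xb3, 0xa9, 0x44, 0xb3]

t0 = [0x1b, 0xea, 0xa5, 0xee, 0x44, 0xb3, 0xa9, 0x59]
t1 = [0xb3, 0x44, 0xa9, 0xb3, 0x59, 0xa9, 0x1b, 0x59]
t2 = [0x59, 0x1b, 0xa9, 0x59, 0xb3, 0xa9, 0x44, 0xb3]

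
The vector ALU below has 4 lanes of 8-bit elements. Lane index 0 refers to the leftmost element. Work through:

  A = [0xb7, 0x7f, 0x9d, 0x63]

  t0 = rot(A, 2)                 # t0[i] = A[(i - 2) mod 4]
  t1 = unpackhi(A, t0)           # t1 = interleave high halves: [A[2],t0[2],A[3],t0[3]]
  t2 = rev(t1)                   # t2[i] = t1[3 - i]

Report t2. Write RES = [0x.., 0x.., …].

RES = [ 0x7f  0x63  0xb7  0x9d ]

t0 = [0x9d, 0x63, 0xb7, 0x7f]
t1 = [0x9d, 0xb7, 0x63, 0x7f]
t2 = [0x7f, 0x63, 0xb7, 0x9d]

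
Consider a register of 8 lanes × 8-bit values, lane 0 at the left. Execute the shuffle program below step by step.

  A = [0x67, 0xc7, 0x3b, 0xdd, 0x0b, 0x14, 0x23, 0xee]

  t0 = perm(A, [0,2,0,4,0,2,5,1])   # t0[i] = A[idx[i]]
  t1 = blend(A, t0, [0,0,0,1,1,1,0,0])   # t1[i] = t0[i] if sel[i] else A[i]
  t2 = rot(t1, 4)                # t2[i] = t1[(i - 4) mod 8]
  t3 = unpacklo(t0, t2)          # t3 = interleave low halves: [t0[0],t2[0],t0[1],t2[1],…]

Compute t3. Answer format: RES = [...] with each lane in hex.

t0 = [0x67, 0x3b, 0x67, 0x0b, 0x67, 0x3b, 0x14, 0xc7]
t1 = [0x67, 0xc7, 0x3b, 0x0b, 0x67, 0x3b, 0x23, 0xee]
t2 = [0x67, 0x3b, 0x23, 0xee, 0x67, 0xc7, 0x3b, 0x0b]
t3 = [0x67, 0x67, 0x3b, 0x3b, 0x67, 0x23, 0x0b, 0xee]

RES = [0x67, 0x67, 0x3b, 0x3b, 0x67, 0x23, 0x0b, 0xee]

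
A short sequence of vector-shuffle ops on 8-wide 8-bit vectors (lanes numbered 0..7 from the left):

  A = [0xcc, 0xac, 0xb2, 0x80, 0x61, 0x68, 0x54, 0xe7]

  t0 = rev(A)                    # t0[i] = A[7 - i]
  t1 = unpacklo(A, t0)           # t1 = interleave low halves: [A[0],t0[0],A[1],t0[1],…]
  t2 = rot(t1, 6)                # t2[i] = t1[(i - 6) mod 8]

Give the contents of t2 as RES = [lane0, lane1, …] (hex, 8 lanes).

→ t0 |e7|54|68|61|80|b2|ac|cc|
→ t1 |cc|e7|ac|54|b2|68|80|61|
→ t2 |ac|54|b2|68|80|61|cc|e7|

RES = [0xac, 0x54, 0xb2, 0x68, 0x80, 0x61, 0xcc, 0xe7]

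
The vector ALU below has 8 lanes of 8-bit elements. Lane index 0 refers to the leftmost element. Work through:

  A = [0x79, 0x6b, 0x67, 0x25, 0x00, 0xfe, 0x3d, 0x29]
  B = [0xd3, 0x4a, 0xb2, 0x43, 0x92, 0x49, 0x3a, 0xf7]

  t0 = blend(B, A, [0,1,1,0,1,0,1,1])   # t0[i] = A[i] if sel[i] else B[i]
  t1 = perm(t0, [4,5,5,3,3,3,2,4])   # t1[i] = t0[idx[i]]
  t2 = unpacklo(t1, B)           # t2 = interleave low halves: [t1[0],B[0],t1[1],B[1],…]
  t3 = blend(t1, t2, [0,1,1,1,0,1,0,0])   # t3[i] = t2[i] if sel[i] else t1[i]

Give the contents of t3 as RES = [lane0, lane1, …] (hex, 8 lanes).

→ t0 |d3|6b|67|43|00|49|3d|29|
→ t1 |00|49|49|43|43|43|67|00|
→ t2 |00|d3|49|4a|49|b2|43|43|
→ t3 |00|d3|49|4a|43|b2|67|00|

RES = [ 0x00  0xd3  0x49  0x4a  0x43  0xb2  0x67  0x00 ]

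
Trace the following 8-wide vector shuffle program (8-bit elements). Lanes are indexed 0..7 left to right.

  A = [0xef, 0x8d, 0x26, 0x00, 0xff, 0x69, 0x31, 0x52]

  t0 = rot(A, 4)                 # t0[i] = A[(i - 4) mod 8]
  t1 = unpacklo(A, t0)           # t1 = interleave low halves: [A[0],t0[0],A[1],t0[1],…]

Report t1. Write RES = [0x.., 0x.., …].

RES = [0xef, 0xff, 0x8d, 0x69, 0x26, 0x31, 0x00, 0x52]

  t0: ff 69 31 52 ef 8d 26 00
  t1: ef ff 8d 69 26 31 00 52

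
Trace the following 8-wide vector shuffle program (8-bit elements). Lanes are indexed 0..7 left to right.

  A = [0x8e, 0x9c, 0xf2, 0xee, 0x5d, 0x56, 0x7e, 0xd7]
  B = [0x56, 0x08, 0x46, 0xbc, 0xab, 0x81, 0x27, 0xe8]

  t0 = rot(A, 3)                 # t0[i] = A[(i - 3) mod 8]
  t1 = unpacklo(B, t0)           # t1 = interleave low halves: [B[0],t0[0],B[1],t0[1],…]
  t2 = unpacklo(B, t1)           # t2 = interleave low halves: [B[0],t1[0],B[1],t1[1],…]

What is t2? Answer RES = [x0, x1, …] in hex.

RES = [ 0x56  0x56  0x08  0x56  0x46  0x08  0xbc  0x7e ]

  t0: 56 7e d7 8e 9c f2 ee 5d
  t1: 56 56 08 7e 46 d7 bc 8e
  t2: 56 56 08 56 46 08 bc 7e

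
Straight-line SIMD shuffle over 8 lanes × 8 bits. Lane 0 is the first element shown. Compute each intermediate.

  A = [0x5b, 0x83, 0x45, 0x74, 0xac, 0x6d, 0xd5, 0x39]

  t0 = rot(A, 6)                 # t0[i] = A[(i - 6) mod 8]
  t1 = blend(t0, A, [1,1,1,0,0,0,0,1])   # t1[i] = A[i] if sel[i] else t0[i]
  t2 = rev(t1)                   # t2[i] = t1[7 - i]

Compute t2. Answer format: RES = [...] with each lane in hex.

t0 = [0x45, 0x74, 0xac, 0x6d, 0xd5, 0x39, 0x5b, 0x83]
t1 = [0x5b, 0x83, 0x45, 0x6d, 0xd5, 0x39, 0x5b, 0x39]
t2 = [0x39, 0x5b, 0x39, 0xd5, 0x6d, 0x45, 0x83, 0x5b]

RES = [ 0x39  0x5b  0x39  0xd5  0x6d  0x45  0x83  0x5b ]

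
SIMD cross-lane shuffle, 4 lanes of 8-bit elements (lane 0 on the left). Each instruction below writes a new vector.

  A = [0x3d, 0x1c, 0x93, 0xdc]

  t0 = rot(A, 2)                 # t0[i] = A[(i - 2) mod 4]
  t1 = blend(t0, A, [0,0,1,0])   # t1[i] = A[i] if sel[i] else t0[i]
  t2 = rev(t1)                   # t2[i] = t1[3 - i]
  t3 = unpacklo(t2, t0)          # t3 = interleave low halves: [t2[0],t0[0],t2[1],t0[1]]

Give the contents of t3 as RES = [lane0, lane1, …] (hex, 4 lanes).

→ t0 |93|dc|3d|1c|
→ t1 |93|dc|93|1c|
→ t2 |1c|93|dc|93|
→ t3 |1c|93|93|dc|

RES = [0x1c, 0x93, 0x93, 0xdc]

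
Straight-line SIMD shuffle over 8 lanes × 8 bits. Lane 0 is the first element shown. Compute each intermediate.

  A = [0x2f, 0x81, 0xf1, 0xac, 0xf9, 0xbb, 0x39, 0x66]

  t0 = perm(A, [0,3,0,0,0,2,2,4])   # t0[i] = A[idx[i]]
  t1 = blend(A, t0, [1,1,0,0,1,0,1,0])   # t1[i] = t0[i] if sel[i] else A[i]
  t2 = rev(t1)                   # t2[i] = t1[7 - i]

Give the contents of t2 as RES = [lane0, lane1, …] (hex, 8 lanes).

RES = [0x66, 0xf1, 0xbb, 0x2f, 0xac, 0xf1, 0xac, 0x2f]

t0 = [0x2f, 0xac, 0x2f, 0x2f, 0x2f, 0xf1, 0xf1, 0xf9]
t1 = [0x2f, 0xac, 0xf1, 0xac, 0x2f, 0xbb, 0xf1, 0x66]
t2 = [0x66, 0xf1, 0xbb, 0x2f, 0xac, 0xf1, 0xac, 0x2f]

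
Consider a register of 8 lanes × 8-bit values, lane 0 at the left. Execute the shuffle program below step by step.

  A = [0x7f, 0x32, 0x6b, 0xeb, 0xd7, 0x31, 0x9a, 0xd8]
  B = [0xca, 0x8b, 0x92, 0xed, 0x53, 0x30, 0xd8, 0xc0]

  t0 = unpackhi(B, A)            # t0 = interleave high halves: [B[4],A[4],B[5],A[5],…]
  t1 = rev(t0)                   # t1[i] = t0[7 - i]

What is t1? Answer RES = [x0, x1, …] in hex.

RES = [0xd8, 0xc0, 0x9a, 0xd8, 0x31, 0x30, 0xd7, 0x53]

t0 = [0x53, 0xd7, 0x30, 0x31, 0xd8, 0x9a, 0xc0, 0xd8]
t1 = [0xd8, 0xc0, 0x9a, 0xd8, 0x31, 0x30, 0xd7, 0x53]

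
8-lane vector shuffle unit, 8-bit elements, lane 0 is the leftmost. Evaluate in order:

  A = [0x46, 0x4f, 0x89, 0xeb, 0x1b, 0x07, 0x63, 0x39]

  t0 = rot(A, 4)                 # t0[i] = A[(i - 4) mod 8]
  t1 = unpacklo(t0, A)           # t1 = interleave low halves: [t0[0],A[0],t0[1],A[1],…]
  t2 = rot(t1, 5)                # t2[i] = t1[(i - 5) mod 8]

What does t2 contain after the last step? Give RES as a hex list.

t0 = [0x1b, 0x07, 0x63, 0x39, 0x46, 0x4f, 0x89, 0xeb]
t1 = [0x1b, 0x46, 0x07, 0x4f, 0x63, 0x89, 0x39, 0xeb]
t2 = [0x4f, 0x63, 0x89, 0x39, 0xeb, 0x1b, 0x46, 0x07]

RES = [0x4f, 0x63, 0x89, 0x39, 0xeb, 0x1b, 0x46, 0x07]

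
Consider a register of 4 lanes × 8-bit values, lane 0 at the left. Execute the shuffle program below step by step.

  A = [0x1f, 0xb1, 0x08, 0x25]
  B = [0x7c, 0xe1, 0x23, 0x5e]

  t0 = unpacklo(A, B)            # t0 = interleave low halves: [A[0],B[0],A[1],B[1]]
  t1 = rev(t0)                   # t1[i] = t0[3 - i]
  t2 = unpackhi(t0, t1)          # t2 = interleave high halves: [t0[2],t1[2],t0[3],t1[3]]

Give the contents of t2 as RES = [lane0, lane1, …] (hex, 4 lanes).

→ t0 |1f|7c|b1|e1|
→ t1 |e1|b1|7c|1f|
→ t2 |b1|7c|e1|1f|

RES = [0xb1, 0x7c, 0xe1, 0x1f]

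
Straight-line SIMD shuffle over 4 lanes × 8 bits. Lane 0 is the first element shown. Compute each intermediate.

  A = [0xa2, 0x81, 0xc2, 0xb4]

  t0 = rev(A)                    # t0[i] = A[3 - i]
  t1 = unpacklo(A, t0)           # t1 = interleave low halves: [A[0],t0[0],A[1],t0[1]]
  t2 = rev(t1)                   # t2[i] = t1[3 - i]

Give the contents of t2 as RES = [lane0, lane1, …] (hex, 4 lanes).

RES = [0xc2, 0x81, 0xb4, 0xa2]

→ t0 |b4|c2|81|a2|
→ t1 |a2|b4|81|c2|
→ t2 |c2|81|b4|a2|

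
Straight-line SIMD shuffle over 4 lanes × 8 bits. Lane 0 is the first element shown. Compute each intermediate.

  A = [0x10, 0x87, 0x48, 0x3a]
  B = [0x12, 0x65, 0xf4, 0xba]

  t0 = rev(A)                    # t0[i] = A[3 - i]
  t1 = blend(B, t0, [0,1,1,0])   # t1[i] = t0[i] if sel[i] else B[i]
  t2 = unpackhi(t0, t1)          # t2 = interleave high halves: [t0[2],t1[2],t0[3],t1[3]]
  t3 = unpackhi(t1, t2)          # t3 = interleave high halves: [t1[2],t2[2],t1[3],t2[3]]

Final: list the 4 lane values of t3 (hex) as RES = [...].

t0 = [0x3a, 0x48, 0x87, 0x10]
t1 = [0x12, 0x48, 0x87, 0xba]
t2 = [0x87, 0x87, 0x10, 0xba]
t3 = [0x87, 0x10, 0xba, 0xba]

RES = [0x87, 0x10, 0xba, 0xba]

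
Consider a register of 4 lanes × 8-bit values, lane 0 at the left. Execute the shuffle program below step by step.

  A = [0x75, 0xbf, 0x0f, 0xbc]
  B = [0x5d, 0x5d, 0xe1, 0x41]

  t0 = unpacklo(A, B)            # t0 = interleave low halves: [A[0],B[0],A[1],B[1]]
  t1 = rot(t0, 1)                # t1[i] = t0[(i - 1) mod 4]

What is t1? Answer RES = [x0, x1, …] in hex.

→ t0 |75|5d|bf|5d|
→ t1 |5d|75|5d|bf|

RES = [0x5d, 0x75, 0x5d, 0xbf]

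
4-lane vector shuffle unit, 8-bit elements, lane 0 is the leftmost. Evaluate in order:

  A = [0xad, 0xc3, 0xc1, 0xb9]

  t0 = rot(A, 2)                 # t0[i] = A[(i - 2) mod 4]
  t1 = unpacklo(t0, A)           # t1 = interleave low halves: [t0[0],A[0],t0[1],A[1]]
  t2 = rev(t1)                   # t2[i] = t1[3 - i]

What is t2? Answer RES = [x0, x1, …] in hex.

  t0: c1 b9 ad c3
  t1: c1 ad b9 c3
  t2: c3 b9 ad c1

RES = [0xc3, 0xb9, 0xad, 0xc1]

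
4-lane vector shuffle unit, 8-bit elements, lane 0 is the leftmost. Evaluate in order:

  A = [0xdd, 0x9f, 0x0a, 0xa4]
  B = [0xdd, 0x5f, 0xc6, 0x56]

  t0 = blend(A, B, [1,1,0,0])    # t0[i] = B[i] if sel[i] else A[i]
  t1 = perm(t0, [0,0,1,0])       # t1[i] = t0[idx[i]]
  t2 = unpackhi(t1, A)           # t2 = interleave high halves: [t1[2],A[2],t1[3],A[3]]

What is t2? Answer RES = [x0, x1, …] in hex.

RES = [0x5f, 0x0a, 0xdd, 0xa4]

t0 = [0xdd, 0x5f, 0x0a, 0xa4]
t1 = [0xdd, 0xdd, 0x5f, 0xdd]
t2 = [0x5f, 0x0a, 0xdd, 0xa4]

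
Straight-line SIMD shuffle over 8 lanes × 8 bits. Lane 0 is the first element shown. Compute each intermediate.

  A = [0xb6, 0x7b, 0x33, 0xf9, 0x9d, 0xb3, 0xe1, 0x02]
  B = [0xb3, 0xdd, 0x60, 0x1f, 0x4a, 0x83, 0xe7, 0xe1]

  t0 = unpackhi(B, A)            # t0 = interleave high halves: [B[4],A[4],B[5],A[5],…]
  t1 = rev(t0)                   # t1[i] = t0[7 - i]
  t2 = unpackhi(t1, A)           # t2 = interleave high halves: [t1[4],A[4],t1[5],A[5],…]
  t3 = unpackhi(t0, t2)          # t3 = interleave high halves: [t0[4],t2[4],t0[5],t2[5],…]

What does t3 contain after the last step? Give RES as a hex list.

RES = [0xe7, 0x9d, 0xe1, 0xe1, 0xe1, 0x4a, 0x02, 0x02]

t0 = [0x4a, 0x9d, 0x83, 0xb3, 0xe7, 0xe1, 0xe1, 0x02]
t1 = [0x02, 0xe1, 0xe1, 0xe7, 0xb3, 0x83, 0x9d, 0x4a]
t2 = [0xb3, 0x9d, 0x83, 0xb3, 0x9d, 0xe1, 0x4a, 0x02]
t3 = [0xe7, 0x9d, 0xe1, 0xe1, 0xe1, 0x4a, 0x02, 0x02]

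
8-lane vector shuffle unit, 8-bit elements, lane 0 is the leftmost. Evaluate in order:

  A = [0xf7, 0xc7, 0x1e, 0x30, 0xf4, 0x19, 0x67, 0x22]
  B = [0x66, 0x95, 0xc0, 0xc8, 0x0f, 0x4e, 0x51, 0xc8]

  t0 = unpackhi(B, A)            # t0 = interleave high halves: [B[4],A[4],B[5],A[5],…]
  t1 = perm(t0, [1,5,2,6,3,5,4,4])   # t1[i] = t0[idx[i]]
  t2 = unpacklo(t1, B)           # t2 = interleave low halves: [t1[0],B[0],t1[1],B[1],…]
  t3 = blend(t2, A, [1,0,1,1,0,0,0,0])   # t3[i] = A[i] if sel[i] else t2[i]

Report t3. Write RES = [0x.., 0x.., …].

RES = [ 0xf7  0x66  0x1e  0x30  0x4e  0xc0  0xc8  0xc8 ]

→ t0 |0f|f4|4e|19|51|67|c8|22|
→ t1 |f4|67|4e|c8|19|67|51|51|
→ t2 |f4|66|67|95|4e|c0|c8|c8|
→ t3 |f7|66|1e|30|4e|c0|c8|c8|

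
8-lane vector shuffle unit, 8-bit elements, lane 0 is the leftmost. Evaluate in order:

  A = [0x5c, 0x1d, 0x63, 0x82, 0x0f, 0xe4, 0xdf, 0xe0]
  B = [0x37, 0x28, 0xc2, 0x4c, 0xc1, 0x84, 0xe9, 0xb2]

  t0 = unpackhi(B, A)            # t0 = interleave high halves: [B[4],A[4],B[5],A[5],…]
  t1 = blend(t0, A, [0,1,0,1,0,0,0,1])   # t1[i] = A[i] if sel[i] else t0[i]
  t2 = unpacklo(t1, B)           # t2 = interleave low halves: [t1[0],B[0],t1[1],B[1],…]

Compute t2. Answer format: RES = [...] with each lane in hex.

  t0: c1 0f 84 e4 e9 df b2 e0
  t1: c1 1d 84 82 e9 df b2 e0
  t2: c1 37 1d 28 84 c2 82 4c

RES = [0xc1, 0x37, 0x1d, 0x28, 0x84, 0xc2, 0x82, 0x4c]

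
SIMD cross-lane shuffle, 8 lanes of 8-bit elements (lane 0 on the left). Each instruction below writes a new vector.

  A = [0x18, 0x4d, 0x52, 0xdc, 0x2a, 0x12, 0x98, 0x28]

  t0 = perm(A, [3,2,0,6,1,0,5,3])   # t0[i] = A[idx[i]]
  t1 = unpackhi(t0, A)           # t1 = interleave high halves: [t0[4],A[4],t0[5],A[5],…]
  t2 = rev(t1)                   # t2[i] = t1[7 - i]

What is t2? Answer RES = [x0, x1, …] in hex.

  t0: dc 52 18 98 4d 18 12 dc
  t1: 4d 2a 18 12 12 98 dc 28
  t2: 28 dc 98 12 12 18 2a 4d

RES = [0x28, 0xdc, 0x98, 0x12, 0x12, 0x18, 0x2a, 0x4d]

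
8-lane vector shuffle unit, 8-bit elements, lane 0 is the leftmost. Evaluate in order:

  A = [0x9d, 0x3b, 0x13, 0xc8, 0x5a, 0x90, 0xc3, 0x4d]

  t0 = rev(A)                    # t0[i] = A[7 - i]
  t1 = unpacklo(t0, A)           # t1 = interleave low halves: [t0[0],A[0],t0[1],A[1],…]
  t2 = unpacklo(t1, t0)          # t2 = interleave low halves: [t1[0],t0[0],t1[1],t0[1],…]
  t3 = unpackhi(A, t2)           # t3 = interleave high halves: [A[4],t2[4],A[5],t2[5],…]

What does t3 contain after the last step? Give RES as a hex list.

t0 = [0x4d, 0xc3, 0x90, 0x5a, 0xc8, 0x13, 0x3b, 0x9d]
t1 = [0x4d, 0x9d, 0xc3, 0x3b, 0x90, 0x13, 0x5a, 0xc8]
t2 = [0x4d, 0x4d, 0x9d, 0xc3, 0xc3, 0x90, 0x3b, 0x5a]
t3 = [0x5a, 0xc3, 0x90, 0x90, 0xc3, 0x3b, 0x4d, 0x5a]

RES = [ 0x5a  0xc3  0x90  0x90  0xc3  0x3b  0x4d  0x5a ]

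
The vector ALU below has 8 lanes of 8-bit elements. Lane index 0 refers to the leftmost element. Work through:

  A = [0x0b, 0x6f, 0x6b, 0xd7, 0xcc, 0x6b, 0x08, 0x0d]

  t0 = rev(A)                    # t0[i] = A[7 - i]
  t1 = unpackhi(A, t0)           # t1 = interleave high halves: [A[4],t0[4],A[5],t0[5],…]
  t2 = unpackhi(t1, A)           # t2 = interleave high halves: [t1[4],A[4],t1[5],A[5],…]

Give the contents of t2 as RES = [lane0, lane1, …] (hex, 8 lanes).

  t0: 0d 08 6b cc d7 6b 6f 0b
  t1: cc d7 6b 6b 08 6f 0d 0b
  t2: 08 cc 6f 6b 0d 08 0b 0d

RES = [0x08, 0xcc, 0x6f, 0x6b, 0x0d, 0x08, 0x0b, 0x0d]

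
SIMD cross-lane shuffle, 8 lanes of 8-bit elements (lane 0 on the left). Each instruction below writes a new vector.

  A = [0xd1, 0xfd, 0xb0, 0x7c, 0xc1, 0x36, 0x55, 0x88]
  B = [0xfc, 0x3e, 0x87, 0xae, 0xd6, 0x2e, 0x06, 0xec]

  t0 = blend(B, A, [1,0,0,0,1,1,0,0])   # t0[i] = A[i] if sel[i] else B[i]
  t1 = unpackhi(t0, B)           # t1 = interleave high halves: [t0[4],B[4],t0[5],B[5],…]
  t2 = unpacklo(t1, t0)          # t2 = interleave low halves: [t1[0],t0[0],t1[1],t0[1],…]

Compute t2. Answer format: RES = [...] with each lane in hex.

RES = [ 0xc1  0xd1  0xd6  0x3e  0x36  0x87  0x2e  0xae ]

→ t0 |d1|3e|87|ae|c1|36|06|ec|
→ t1 |c1|d6|36|2e|06|06|ec|ec|
→ t2 |c1|d1|d6|3e|36|87|2e|ae|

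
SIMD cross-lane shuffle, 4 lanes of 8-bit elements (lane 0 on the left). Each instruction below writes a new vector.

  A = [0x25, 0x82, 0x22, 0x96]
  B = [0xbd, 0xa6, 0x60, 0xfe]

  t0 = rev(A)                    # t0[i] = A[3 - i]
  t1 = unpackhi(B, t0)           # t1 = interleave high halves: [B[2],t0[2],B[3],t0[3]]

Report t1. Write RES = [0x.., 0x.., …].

t0 = [0x96, 0x22, 0x82, 0x25]
t1 = [0x60, 0x82, 0xfe, 0x25]

RES = [0x60, 0x82, 0xfe, 0x25]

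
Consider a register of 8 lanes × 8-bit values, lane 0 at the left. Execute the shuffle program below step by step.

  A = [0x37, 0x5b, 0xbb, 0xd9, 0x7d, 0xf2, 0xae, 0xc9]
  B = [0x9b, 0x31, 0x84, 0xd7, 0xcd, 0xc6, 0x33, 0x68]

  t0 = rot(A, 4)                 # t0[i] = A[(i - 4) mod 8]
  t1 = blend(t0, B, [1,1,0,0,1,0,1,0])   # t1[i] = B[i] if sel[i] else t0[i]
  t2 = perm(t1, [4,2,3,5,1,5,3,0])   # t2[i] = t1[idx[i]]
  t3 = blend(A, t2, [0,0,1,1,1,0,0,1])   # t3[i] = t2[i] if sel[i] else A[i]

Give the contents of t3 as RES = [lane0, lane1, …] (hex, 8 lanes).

RES = [0x37, 0x5b, 0xc9, 0x5b, 0x31, 0xf2, 0xae, 0x9b]

→ t0 |7d|f2|ae|c9|37|5b|bb|d9|
→ t1 |9b|31|ae|c9|cd|5b|33|d9|
→ t2 |cd|ae|c9|5b|31|5b|c9|9b|
→ t3 |37|5b|c9|5b|31|f2|ae|9b|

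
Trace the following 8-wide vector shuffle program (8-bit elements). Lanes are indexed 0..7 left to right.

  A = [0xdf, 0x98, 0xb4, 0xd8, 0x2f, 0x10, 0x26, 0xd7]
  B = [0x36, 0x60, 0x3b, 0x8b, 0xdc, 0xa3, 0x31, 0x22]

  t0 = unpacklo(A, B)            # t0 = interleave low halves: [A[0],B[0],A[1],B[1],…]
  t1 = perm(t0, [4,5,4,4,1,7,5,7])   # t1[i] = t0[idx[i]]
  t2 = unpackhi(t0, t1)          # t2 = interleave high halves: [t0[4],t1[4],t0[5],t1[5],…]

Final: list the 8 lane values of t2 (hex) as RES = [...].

RES = [0xb4, 0x36, 0x3b, 0x8b, 0xd8, 0x3b, 0x8b, 0x8b]

  t0: df 36 98 60 b4 3b d8 8b
  t1: b4 3b b4 b4 36 8b 3b 8b
  t2: b4 36 3b 8b d8 3b 8b 8b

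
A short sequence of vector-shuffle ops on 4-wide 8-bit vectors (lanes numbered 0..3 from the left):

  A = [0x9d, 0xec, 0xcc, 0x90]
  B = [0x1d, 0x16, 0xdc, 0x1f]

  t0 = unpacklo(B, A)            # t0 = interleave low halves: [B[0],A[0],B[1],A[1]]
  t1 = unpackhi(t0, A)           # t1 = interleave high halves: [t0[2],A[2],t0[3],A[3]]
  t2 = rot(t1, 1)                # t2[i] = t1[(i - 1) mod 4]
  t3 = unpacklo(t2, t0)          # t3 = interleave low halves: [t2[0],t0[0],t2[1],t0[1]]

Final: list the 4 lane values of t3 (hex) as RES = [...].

RES = [0x90, 0x1d, 0x16, 0x9d]

t0 = [0x1d, 0x9d, 0x16, 0xec]
t1 = [0x16, 0xcc, 0xec, 0x90]
t2 = [0x90, 0x16, 0xcc, 0xec]
t3 = [0x90, 0x1d, 0x16, 0x9d]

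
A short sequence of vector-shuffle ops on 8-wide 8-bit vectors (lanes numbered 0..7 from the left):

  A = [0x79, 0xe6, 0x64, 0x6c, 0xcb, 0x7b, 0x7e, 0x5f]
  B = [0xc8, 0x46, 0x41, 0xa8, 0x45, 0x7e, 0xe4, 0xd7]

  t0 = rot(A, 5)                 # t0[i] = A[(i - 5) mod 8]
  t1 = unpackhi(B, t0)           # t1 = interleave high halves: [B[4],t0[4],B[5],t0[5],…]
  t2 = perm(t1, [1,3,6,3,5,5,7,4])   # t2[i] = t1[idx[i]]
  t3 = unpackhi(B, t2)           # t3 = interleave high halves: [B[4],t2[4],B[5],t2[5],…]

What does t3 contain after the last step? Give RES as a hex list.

RES = [ 0x45  0xe6  0x7e  0xe6  0xe4  0x64  0xd7  0xe4 ]

t0 = [0x6c, 0xcb, 0x7b, 0x7e, 0x5f, 0x79, 0xe6, 0x64]
t1 = [0x45, 0x5f, 0x7e, 0x79, 0xe4, 0xe6, 0xd7, 0x64]
t2 = [0x5f, 0x79, 0xd7, 0x79, 0xe6, 0xe6, 0x64, 0xe4]
t3 = [0x45, 0xe6, 0x7e, 0xe6, 0xe4, 0x64, 0xd7, 0xe4]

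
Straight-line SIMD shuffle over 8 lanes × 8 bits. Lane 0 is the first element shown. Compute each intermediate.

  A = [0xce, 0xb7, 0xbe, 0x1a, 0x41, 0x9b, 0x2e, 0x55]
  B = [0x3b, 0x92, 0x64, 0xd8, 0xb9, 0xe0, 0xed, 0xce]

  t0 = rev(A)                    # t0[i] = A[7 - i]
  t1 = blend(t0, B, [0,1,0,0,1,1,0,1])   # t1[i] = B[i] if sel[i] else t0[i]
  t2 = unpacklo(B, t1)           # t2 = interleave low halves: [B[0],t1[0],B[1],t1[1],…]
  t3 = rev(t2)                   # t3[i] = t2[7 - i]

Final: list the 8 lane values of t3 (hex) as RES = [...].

→ t0 |55|2e|9b|41|1a|be|b7|ce|
→ t1 |55|92|9b|41|b9|e0|b7|ce|
→ t2 |3b|55|92|92|64|9b|d8|41|
→ t3 |41|d8|9b|64|92|92|55|3b|

RES = [0x41, 0xd8, 0x9b, 0x64, 0x92, 0x92, 0x55, 0x3b]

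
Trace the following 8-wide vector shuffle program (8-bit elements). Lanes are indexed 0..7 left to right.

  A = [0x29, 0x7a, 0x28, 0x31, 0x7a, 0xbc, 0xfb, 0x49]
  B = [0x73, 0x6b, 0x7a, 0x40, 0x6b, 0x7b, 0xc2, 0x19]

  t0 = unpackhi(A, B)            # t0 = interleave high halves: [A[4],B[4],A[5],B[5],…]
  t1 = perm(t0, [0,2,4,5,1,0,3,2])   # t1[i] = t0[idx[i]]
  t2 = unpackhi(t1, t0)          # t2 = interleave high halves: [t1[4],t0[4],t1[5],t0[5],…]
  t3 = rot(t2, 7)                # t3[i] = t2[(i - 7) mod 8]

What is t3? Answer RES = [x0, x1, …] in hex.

→ t0 |7a|6b|bc|7b|fb|c2|49|19|
→ t1 |7a|bc|fb|c2|6b|7a|7b|bc|
→ t2 |6b|fb|7a|c2|7b|49|bc|19|
→ t3 |fb|7a|c2|7b|49|bc|19|6b|

RES = [0xfb, 0x7a, 0xc2, 0x7b, 0x49, 0xbc, 0x19, 0x6b]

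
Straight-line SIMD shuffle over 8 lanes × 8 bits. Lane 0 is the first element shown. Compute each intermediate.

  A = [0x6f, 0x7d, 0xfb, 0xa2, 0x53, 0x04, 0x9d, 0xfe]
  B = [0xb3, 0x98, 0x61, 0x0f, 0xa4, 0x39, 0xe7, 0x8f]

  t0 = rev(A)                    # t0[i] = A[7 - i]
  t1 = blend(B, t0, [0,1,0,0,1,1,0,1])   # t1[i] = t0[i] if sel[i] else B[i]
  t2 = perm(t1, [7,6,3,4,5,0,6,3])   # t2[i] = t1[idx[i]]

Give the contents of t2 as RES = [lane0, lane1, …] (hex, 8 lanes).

RES = [0x6f, 0xe7, 0x0f, 0xa2, 0xfb, 0xb3, 0xe7, 0x0f]

  t0: fe 9d 04 53 a2 fb 7d 6f
  t1: b3 9d 61 0f a2 fb e7 6f
  t2: 6f e7 0f a2 fb b3 e7 0f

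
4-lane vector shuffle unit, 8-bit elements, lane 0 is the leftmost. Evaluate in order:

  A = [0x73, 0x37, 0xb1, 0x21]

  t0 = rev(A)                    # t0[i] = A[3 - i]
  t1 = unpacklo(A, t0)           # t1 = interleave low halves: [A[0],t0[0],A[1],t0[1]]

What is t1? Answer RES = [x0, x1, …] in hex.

RES = [0x73, 0x21, 0x37, 0xb1]

t0 = [0x21, 0xb1, 0x37, 0x73]
t1 = [0x73, 0x21, 0x37, 0xb1]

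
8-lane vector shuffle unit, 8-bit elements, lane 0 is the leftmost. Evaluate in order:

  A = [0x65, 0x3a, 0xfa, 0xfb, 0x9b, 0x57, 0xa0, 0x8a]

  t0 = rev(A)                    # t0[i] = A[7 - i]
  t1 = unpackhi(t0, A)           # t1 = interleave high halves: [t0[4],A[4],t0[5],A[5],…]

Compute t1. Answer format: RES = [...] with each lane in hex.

  t0: 8a a0 57 9b fb fa 3a 65
  t1: fb 9b fa 57 3a a0 65 8a

RES = [ 0xfb  0x9b  0xfa  0x57  0x3a  0xa0  0x65  0x8a ]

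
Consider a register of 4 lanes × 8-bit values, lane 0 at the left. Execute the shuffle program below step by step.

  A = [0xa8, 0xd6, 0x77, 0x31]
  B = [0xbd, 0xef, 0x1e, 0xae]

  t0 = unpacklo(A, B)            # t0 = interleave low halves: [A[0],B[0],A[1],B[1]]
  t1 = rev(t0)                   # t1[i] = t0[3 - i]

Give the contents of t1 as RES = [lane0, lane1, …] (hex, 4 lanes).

t0 = [0xa8, 0xbd, 0xd6, 0xef]
t1 = [0xef, 0xd6, 0xbd, 0xa8]

RES = [ 0xef  0xd6  0xbd  0xa8 ]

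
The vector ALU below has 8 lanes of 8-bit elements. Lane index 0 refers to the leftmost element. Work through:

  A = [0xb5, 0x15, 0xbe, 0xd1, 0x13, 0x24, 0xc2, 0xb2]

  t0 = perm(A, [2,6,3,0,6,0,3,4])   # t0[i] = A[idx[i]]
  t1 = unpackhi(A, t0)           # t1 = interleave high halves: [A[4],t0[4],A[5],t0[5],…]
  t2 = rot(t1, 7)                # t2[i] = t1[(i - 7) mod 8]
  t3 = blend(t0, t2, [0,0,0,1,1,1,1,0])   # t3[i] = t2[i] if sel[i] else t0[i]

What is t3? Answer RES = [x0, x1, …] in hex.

RES = [0xbe, 0xc2, 0xd1, 0xc2, 0xd1, 0xb2, 0x13, 0x13]

→ t0 |be|c2|d1|b5|c2|b5|d1|13|
→ t1 |13|c2|24|b5|c2|d1|b2|13|
→ t2 |c2|24|b5|c2|d1|b2|13|13|
→ t3 |be|c2|d1|c2|d1|b2|13|13|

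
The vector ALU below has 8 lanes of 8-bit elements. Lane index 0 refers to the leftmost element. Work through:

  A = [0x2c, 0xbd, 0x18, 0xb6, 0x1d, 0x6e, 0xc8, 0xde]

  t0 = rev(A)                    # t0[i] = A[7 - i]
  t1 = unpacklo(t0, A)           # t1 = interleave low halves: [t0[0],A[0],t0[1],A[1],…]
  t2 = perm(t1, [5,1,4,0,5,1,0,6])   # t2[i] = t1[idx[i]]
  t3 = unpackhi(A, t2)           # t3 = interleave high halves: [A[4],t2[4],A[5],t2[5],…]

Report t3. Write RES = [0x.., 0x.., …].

RES = [0x1d, 0x18, 0x6e, 0x2c, 0xc8, 0xde, 0xde, 0x1d]

  t0: de c8 6e 1d b6 18 bd 2c
  t1: de 2c c8 bd 6e 18 1d b6
  t2: 18 2c 6e de 18 2c de 1d
  t3: 1d 18 6e 2c c8 de de 1d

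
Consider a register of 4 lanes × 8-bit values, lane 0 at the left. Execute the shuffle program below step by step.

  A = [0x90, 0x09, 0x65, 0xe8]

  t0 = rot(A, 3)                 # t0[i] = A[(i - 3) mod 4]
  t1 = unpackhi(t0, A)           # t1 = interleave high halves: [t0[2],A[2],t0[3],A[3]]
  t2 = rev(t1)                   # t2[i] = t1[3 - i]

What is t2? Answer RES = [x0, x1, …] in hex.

RES = [0xe8, 0x90, 0x65, 0xe8]

t0 = [0x09, 0x65, 0xe8, 0x90]
t1 = [0xe8, 0x65, 0x90, 0xe8]
t2 = [0xe8, 0x90, 0x65, 0xe8]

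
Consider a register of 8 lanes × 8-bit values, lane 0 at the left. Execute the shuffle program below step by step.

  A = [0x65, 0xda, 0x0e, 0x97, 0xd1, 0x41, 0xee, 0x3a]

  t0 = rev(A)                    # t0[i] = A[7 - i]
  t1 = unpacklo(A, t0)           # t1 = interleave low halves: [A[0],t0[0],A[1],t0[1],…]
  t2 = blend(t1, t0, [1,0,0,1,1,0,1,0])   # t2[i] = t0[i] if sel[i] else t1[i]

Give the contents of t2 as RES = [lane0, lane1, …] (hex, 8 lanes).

RES = [ 0x3a  0x3a  0xda  0xd1  0x97  0x41  0xda  0xd1 ]

→ t0 |3a|ee|41|d1|97|0e|da|65|
→ t1 |65|3a|da|ee|0e|41|97|d1|
→ t2 |3a|3a|da|d1|97|41|da|d1|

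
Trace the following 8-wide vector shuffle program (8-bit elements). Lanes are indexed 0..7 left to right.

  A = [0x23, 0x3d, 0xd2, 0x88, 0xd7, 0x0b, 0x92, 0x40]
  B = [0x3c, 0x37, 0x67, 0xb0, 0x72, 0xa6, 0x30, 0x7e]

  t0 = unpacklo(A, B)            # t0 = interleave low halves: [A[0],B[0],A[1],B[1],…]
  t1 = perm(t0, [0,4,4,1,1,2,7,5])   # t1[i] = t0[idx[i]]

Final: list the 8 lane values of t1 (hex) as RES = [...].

RES = [0x23, 0xd2, 0xd2, 0x3c, 0x3c, 0x3d, 0xb0, 0x67]

→ t0 |23|3c|3d|37|d2|67|88|b0|
→ t1 |23|d2|d2|3c|3c|3d|b0|67|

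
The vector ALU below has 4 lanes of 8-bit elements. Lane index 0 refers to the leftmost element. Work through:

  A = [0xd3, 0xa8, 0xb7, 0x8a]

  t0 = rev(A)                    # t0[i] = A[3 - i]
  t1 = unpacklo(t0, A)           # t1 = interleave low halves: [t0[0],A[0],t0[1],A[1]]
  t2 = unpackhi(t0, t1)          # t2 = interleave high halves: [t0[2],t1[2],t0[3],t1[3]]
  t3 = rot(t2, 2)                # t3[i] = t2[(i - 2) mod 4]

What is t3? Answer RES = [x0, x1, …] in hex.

RES = [0xd3, 0xa8, 0xa8, 0xb7]

  t0: 8a b7 a8 d3
  t1: 8a d3 b7 a8
  t2: a8 b7 d3 a8
  t3: d3 a8 a8 b7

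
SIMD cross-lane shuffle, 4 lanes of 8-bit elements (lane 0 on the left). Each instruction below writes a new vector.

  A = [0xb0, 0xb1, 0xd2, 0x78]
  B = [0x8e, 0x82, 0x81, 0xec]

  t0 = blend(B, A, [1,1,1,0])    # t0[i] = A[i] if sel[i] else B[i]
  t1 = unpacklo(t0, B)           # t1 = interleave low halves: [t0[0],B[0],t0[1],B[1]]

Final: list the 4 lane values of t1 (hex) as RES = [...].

t0 = [0xb0, 0xb1, 0xd2, 0xec]
t1 = [0xb0, 0x8e, 0xb1, 0x82]

RES = [0xb0, 0x8e, 0xb1, 0x82]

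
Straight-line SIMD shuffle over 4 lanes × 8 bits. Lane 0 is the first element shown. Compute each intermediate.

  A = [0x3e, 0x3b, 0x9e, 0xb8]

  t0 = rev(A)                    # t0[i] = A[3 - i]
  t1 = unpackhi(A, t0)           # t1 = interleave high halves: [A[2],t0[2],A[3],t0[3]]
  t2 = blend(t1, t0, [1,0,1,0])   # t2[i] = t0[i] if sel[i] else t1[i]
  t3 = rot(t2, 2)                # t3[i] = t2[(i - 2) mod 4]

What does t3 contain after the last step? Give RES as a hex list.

t0 = [0xb8, 0x9e, 0x3b, 0x3e]
t1 = [0x9e, 0x3b, 0xb8, 0x3e]
t2 = [0xb8, 0x3b, 0x3b, 0x3e]
t3 = [0x3b, 0x3e, 0xb8, 0x3b]

RES = [0x3b, 0x3e, 0xb8, 0x3b]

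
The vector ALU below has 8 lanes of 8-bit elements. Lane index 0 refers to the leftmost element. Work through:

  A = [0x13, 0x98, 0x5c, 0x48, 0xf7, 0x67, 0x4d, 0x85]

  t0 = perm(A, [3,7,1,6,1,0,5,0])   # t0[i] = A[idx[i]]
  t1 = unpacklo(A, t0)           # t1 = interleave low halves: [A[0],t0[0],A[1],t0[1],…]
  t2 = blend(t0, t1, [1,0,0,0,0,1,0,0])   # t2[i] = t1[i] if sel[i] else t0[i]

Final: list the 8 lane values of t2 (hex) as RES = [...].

RES = [ 0x13  0x85  0x98  0x4d  0x98  0x98  0x67  0x13 ]

t0 = [0x48, 0x85, 0x98, 0x4d, 0x98, 0x13, 0x67, 0x13]
t1 = [0x13, 0x48, 0x98, 0x85, 0x5c, 0x98, 0x48, 0x4d]
t2 = [0x13, 0x85, 0x98, 0x4d, 0x98, 0x98, 0x67, 0x13]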